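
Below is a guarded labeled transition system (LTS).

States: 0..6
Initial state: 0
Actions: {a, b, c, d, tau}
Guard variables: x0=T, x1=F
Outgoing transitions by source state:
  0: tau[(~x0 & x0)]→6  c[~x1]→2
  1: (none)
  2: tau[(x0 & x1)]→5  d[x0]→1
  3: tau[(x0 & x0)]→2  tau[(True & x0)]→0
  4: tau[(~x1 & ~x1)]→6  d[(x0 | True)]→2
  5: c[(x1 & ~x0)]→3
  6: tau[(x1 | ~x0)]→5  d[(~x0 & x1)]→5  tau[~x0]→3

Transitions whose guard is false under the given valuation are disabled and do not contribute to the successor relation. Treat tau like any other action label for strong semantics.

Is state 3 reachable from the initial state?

Answer: UNREACHABLE

Trace:
After dropping false guards: 6 live edges.
Layer 0: {0}
Layer 1: {2}  cumulative {0,2}
Layer 2: {1}  cumulative {0,1,2}
Reach set: {0,1,2}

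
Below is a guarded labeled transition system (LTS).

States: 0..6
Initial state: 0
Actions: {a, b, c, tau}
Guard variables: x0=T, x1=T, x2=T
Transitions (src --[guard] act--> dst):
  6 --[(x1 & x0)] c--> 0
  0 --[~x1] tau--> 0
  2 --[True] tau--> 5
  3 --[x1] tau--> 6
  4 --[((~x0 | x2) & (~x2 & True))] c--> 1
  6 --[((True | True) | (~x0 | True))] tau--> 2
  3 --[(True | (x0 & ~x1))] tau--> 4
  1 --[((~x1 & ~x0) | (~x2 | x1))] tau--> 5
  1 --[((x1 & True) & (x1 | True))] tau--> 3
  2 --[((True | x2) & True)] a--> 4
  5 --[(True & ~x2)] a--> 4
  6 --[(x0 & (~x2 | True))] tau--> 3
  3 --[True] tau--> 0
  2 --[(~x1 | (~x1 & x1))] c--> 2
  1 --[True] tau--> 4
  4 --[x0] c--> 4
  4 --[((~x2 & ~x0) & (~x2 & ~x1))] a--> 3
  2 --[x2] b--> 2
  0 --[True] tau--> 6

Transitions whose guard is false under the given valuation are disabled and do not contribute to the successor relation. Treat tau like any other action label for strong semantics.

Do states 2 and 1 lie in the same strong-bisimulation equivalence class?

Answer: NOT BISIMILAR

Trace:
Bisimulation quotient by refinement:
  P[0] = {{0,1,2,3,4,5,6}}
  P[1] = {{0,1,3},{2},{4},{5},{6}}
  P[2] = {{0},{1},{2},{3},{4},{5},{6}}
Fixed point at round 3; 7 class(es).
class of 2: {2}; class of 1: {1}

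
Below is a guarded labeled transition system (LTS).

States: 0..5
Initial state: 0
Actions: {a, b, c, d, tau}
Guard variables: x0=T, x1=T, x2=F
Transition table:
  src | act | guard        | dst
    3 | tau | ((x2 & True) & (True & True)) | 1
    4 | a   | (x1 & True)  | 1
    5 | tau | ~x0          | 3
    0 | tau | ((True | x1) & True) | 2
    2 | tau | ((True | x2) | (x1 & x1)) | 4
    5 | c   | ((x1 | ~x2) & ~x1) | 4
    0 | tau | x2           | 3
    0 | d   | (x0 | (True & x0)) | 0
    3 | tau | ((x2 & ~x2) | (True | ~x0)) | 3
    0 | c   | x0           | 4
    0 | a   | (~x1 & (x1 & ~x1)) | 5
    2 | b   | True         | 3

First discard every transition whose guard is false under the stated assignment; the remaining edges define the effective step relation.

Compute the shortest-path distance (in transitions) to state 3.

Answer: 2

Trace:
BFS to 3:
  L0 = {0}
  L1 = {2,4}
  L2 = {1,3}
depth(3)=2, e.g. tau·b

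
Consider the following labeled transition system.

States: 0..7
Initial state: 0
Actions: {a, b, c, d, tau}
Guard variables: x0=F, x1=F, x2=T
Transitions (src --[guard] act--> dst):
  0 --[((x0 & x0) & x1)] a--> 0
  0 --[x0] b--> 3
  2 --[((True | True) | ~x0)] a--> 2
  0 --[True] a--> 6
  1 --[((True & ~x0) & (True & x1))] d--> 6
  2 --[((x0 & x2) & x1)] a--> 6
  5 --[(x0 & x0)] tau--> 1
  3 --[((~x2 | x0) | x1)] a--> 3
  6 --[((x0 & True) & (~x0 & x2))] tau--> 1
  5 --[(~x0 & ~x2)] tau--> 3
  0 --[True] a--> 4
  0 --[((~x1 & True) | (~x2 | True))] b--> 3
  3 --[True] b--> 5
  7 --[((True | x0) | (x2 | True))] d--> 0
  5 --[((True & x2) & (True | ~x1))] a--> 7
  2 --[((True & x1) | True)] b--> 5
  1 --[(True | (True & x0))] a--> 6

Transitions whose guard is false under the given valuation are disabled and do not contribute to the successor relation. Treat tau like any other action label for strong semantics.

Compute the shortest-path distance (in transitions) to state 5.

Answer: 2

Trace:
BFS to 5:
  depth 0: {0}
  depth 1: {3,4,6}
  depth 2: {5}
first hit 5 at d=2 via b·b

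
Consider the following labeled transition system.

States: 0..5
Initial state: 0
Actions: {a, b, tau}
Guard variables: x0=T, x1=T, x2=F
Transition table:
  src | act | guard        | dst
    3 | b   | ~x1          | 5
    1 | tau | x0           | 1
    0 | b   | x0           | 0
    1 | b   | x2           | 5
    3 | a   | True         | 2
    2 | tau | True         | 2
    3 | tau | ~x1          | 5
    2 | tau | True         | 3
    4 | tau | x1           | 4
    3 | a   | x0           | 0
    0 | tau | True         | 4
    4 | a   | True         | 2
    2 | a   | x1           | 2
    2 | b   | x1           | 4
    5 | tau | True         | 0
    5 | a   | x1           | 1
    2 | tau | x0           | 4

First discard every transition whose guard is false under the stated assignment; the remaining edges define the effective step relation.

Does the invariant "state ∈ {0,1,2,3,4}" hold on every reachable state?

Answer: INVARIANT HOLDS

Trace:
Safe = {0,1,2,3,4}
Reach set: {0,2,3,4}
  0: ✓
  2: ✓
  3: ✓
  4: ✓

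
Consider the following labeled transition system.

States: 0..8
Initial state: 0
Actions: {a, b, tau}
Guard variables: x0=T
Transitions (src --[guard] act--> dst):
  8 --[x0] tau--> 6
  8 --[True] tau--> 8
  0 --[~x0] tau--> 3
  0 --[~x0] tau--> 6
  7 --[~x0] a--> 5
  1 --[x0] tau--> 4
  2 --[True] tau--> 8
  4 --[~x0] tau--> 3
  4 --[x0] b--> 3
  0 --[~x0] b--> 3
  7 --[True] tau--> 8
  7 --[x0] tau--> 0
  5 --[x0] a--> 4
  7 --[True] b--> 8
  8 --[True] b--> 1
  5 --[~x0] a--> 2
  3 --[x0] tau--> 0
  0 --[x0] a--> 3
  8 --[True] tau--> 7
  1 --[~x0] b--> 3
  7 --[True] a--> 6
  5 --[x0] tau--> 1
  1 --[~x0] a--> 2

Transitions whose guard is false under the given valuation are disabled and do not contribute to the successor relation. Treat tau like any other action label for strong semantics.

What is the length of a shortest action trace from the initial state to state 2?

Breadth-first toward 2:
  L0 = {0}
  L1 = {3}
2 never appears.

Answer: UNREACHABLE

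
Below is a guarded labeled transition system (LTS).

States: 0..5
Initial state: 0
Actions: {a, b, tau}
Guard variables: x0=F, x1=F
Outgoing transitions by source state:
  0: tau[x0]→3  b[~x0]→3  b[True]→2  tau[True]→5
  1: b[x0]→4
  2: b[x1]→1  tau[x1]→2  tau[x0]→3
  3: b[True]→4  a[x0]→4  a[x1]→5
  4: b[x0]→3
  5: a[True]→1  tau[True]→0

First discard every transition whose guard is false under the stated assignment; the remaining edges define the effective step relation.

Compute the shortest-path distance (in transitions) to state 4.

Answer: 2

Working:
BFS to 4:
  L0 = {0}
  L1 = {2,3,5}
  L2 = {1,4}
first hit 4 at d=2 via b·b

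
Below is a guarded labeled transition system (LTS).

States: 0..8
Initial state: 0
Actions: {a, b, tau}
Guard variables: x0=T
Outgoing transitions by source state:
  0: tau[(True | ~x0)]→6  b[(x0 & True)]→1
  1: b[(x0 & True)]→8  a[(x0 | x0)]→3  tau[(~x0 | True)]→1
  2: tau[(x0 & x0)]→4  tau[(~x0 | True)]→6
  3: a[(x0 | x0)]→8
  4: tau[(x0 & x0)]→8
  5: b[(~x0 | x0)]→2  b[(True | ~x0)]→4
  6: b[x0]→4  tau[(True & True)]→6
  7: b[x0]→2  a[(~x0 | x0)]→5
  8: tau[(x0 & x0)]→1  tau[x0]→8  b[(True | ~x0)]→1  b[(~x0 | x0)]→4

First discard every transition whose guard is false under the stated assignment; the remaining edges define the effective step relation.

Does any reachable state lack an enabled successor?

Reach set: {0,1,3,4,6,8}
  0: b→1  tau→6  [deg 2]
  1: a→3  b→8  tau→1  [deg 3]
  3: a→8  [deg 1]
  4: tau→8  [deg 1]
  6: b→4  tau→6  [deg 2]
  8: b→1  b→4  tau→1  tau→8  [deg 4]

Answer: DEADLOCK-FREE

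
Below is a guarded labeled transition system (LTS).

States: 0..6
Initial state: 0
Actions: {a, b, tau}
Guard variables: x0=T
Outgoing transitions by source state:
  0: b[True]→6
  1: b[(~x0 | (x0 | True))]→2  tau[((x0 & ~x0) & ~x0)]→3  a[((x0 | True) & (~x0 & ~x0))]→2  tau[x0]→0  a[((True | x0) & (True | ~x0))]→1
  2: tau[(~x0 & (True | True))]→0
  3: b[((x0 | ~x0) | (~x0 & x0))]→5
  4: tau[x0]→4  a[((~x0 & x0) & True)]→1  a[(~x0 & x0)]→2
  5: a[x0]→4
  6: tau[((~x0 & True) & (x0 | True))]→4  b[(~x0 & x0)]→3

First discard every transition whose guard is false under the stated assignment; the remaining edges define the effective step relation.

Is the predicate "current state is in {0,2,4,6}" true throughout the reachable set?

Answer: INVARIANT HOLDS

Analysis:
Inv-set: {0,2,4,6}
R = {0,6}
  0: safe
  6: safe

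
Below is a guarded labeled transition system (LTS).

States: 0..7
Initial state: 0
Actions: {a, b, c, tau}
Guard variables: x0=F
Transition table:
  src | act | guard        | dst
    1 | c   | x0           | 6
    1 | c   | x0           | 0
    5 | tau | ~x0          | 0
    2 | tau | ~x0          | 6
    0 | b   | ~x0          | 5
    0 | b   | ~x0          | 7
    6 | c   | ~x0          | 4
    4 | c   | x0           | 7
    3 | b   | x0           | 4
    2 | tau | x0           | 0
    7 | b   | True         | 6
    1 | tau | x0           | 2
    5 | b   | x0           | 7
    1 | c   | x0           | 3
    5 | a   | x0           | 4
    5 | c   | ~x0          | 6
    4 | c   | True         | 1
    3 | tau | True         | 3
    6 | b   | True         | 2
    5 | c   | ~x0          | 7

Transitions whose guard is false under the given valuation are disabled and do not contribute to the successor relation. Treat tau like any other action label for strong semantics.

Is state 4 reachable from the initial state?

Guard filter leaves 11 enabled edge(s).
depth 0: {0}
depth 1: {5,7}  cumulative {0,5,7}
depth 2: {6}  cumulative {0,5,6,7}
depth 3: {2,4}  cumulative {0,2,4,5,6,7}
depth 4: {1}  cumulative {0,1,2,4,5,6,7}
Reachable = {0,1,2,4,5,6,7}
Path to 4: b·c·c

Answer: REACHABLE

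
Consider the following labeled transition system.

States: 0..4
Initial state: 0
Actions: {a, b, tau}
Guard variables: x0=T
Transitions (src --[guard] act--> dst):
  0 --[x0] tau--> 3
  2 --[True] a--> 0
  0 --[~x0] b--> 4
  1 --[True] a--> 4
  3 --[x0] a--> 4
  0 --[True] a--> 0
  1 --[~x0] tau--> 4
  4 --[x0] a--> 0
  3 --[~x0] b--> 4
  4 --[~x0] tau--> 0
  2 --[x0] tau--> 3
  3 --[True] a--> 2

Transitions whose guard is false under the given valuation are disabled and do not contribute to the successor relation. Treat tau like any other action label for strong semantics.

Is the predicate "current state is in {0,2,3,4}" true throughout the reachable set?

Inv-set: {0,2,3,4}
R = {0,2,3,4}
  0: ✓
  2: ✓
  3: ✓
  4: ✓

Answer: INVARIANT HOLDS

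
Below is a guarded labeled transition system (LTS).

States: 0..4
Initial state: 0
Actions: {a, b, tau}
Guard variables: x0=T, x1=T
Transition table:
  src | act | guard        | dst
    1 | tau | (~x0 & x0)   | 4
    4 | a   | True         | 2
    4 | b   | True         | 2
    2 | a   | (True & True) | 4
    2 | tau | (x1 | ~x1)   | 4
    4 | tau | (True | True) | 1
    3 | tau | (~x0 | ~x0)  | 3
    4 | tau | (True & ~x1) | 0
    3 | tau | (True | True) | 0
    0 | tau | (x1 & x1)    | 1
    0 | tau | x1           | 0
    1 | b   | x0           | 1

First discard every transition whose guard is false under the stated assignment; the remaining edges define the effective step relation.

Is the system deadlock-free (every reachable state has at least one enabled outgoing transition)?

Answer: DEADLOCK-FREE

Working:
Reachable = {0,1}
  0: tau→0  tau→1  [deg 2]
  1: b→1  [deg 1]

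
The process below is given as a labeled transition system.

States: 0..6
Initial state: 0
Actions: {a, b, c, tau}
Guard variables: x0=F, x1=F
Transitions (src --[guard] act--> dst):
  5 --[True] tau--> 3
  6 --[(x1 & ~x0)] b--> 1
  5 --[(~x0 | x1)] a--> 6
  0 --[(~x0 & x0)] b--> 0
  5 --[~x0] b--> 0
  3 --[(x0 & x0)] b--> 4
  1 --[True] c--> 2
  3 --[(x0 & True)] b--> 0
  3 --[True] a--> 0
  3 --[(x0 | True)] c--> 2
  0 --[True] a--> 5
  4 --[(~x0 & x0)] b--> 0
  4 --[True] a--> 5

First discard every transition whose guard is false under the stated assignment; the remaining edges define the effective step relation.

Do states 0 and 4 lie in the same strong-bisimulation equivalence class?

Answer: BISIMILAR

Working:
Refine partition for ~:
  P[0] = {{0,1,2,3,4,5,6}}
  P[1] = {{0,4},{1},{2,6},{3},{5}}
5 equivalence class(es) (converged in 2)
[0]={0,4}  [4]={0,4}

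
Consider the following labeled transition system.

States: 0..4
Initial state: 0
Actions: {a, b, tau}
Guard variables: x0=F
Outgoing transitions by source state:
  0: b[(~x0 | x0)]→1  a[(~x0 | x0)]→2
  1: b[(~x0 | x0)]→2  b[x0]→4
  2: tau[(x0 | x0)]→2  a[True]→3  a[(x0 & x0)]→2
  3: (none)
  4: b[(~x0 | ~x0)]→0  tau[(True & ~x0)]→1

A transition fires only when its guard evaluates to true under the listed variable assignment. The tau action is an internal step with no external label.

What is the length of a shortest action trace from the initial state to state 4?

Answer: UNREACHABLE

Working:
Breadth-first toward 4:
  Layer 0: {0}
  Layer 1: {1,2}
  Layer 2: {3}
4 never appears.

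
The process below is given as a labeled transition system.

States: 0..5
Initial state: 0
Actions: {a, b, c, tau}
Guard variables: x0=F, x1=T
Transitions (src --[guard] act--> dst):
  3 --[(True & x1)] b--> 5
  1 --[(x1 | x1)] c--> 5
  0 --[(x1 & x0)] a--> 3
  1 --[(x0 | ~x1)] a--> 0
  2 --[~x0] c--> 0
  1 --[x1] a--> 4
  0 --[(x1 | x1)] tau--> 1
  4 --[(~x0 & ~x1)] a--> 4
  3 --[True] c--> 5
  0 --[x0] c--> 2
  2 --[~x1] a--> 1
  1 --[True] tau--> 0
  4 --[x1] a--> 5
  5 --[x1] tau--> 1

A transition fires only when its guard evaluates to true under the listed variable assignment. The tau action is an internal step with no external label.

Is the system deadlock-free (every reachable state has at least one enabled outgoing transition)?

Reachable = {0,1,4,5}
  0: tau→1  [deg 1]
  1: a→4  c→5  tau→0  [deg 3]
  4: a→5  [deg 1]
  5: tau→1  [deg 1]

Answer: DEADLOCK-FREE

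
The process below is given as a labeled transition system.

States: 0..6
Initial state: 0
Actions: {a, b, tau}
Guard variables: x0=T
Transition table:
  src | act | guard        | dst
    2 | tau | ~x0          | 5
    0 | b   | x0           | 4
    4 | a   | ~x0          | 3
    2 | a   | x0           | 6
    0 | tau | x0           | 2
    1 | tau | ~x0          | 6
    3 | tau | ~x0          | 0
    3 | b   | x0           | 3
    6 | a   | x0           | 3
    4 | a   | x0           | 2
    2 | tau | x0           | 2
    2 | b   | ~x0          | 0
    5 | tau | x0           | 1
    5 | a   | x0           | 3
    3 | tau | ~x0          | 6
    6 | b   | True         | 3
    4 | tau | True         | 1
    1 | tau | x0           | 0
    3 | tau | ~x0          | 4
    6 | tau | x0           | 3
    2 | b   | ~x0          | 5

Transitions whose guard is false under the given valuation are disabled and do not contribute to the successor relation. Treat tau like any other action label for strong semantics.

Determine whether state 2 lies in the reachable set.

Guard filter leaves 13 enabled edge(s).
Layer 0: {0}
Layer 1: {2,4}  now seen {0,2,4}
Layer 2: {1,6}  now seen {0,1,2,4,6}
Layer 3: {3}  now seen {0,1,2,3,4,6}
Reach set: {0,1,2,3,4,6}
Path to 2: tau

Answer: REACHABLE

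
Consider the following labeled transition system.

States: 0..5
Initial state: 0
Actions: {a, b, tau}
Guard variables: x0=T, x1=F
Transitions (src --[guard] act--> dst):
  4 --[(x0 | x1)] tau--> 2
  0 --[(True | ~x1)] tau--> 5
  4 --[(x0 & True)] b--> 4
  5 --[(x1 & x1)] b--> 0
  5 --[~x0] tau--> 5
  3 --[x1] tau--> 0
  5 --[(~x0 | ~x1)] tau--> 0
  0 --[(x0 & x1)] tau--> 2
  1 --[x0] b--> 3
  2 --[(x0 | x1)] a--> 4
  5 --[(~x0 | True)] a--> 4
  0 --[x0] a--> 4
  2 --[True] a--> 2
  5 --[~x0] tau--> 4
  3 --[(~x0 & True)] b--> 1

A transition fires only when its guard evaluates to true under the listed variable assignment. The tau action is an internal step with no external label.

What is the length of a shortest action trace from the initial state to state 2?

Answer: 2

Working:
BFS to 2:
  L0 = {0}
  L1 = {4,5}
  L2 = {2}
2 enters at depth 2; path a·tau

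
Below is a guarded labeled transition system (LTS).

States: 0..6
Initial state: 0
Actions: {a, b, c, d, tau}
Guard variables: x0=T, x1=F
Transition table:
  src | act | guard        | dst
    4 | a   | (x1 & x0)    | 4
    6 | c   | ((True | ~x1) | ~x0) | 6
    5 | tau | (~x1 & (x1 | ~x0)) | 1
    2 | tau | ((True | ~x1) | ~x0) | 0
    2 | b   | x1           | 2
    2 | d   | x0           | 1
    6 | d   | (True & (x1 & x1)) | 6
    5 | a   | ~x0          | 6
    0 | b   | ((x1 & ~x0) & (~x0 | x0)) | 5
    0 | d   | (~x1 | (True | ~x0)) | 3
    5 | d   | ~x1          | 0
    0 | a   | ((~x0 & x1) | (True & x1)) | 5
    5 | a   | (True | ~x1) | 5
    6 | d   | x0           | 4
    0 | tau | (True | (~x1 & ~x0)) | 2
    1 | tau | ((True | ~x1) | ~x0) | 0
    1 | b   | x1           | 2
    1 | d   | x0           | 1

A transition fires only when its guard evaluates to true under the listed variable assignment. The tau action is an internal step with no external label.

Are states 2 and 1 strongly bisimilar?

Bisimulation quotient by refinement:
  round 0: {{0,1,2,3,4,5,6}}
  round 1: {{0,1,2},{3,4},{5},{6}}
  round 2: {{0},{1,2},{3,4},{5},{6}}
Fixed point at round 3; 5 class(es).
2∈{1,2}, 1∈{1,2}

Answer: BISIMILAR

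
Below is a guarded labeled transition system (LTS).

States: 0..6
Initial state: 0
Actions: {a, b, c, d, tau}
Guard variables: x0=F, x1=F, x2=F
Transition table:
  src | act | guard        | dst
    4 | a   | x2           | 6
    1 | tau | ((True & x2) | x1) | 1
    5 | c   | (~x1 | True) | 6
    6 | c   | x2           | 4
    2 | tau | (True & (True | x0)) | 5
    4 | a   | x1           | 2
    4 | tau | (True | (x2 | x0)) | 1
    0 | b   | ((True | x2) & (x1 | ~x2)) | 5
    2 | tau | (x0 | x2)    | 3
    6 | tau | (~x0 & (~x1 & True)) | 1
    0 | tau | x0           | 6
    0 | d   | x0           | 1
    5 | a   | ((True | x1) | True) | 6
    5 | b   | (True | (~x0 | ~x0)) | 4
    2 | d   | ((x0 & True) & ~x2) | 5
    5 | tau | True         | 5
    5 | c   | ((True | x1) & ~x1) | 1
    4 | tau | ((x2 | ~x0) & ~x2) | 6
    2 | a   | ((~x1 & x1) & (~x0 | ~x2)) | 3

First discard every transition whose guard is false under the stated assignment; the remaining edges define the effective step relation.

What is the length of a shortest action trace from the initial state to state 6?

Answer: 2

Analysis:
Breadth-first toward 6:
  depth 0: {0}
  depth 1: {5}
  depth 2: {1,4,6}
depth(6)=2, e.g. b·a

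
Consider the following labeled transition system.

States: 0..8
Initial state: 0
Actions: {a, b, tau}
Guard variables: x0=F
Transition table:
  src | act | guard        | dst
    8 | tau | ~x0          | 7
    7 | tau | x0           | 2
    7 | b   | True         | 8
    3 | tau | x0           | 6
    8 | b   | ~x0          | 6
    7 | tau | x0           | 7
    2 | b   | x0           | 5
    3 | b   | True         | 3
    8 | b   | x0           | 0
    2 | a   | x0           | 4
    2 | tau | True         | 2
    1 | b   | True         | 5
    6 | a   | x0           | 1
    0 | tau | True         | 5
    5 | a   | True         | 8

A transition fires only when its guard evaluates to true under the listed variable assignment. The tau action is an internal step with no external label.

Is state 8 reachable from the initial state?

Answer: REACHABLE

Working:
8 transition(s) survive guard evaluation.
depth 0: {0}
depth 1: {5}  cumulative {0,5}
depth 2: {8}  cumulative {0,5,8}
depth 3: {6,7}  cumulative {0,5,6,7,8}
Reachable = {0,5,6,7,8}
Path to 8: tau·a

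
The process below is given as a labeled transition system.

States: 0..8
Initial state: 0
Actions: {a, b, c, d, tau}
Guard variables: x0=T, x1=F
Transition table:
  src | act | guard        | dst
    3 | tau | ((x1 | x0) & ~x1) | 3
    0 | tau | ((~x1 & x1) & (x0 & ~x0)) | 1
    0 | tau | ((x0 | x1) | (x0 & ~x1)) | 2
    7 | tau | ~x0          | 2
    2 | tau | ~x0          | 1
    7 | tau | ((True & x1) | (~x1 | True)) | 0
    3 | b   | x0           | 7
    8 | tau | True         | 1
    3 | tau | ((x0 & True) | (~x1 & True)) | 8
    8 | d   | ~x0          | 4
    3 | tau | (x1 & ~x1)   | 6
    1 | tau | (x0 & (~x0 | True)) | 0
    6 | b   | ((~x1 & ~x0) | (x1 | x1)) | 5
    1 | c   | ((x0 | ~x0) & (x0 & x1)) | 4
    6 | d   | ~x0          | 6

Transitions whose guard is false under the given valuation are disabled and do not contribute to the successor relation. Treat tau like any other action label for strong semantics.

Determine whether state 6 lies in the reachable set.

After dropping false guards: 7 live edges.
Layer 0: {0}
Layer 1: {2}  cumulative {0,2}
Reachable = {0,2}

Answer: UNREACHABLE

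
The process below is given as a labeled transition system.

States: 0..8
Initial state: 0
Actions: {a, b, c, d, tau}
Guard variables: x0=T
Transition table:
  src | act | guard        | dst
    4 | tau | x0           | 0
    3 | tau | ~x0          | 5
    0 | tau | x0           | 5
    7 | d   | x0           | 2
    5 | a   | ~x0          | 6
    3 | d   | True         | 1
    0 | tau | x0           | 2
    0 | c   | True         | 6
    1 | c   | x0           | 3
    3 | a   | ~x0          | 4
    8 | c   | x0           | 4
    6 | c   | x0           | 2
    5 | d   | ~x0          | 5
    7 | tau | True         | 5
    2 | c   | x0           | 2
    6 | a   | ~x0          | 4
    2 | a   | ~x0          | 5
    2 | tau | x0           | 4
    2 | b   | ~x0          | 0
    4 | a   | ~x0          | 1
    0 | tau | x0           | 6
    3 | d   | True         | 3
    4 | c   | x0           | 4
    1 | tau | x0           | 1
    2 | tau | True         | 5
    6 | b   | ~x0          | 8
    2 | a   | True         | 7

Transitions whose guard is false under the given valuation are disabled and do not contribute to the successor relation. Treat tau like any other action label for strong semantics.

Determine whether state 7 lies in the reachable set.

Guard filter leaves 18 enabled edge(s).
L0 = {0}
L1 = {2,5,6}  now seen {0,2,5,6}
L2 = {4,7}  now seen {0,2,4,5,6,7}
Reach set: {0,2,4,5,6,7}
witness 7: tau·a

Answer: REACHABLE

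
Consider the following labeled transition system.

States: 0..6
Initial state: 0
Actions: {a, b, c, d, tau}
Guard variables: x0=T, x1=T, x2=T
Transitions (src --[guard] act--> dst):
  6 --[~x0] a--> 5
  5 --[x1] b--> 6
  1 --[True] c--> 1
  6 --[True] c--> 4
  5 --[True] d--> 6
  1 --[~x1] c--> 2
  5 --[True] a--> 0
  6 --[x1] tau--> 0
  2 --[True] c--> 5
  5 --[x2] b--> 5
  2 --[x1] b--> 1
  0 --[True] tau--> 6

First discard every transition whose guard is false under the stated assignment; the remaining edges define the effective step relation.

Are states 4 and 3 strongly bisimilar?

Answer: BISIMILAR

Analysis:
Compute ~ classes (split until stable):
  P[0] = {{0,1,2,3,4,5,6}}
  P[1] = {{0},{1},{2},{3,4},{5},{6}}
6 equivalence class(es) (converged in 2)
4∈{3,4}, 3∈{3,4}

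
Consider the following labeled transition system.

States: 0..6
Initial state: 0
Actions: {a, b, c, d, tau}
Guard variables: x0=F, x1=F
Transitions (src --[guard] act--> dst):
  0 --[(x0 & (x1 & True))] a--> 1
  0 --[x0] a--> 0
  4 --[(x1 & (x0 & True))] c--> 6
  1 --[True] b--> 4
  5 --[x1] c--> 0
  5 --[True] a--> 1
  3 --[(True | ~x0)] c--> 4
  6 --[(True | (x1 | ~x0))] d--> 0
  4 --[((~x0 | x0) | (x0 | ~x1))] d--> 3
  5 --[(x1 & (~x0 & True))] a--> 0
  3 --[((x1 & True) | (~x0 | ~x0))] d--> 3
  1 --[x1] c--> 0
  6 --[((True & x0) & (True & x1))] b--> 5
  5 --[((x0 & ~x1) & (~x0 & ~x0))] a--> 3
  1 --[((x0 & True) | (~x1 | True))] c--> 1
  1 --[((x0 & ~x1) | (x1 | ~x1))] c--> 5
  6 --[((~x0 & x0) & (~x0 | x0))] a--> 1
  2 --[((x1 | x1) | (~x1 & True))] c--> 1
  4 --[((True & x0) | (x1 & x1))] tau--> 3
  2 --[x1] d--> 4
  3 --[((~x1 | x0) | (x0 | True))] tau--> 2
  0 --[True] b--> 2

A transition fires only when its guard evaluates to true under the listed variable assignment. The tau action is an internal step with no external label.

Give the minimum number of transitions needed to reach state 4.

Answer: 3

Analysis:
Layered search for 4:
  depth 0: {0}
  depth 1: {2}
  depth 2: {1}
  depth 3: {4,5}
4 enters at depth 3; path b·c·b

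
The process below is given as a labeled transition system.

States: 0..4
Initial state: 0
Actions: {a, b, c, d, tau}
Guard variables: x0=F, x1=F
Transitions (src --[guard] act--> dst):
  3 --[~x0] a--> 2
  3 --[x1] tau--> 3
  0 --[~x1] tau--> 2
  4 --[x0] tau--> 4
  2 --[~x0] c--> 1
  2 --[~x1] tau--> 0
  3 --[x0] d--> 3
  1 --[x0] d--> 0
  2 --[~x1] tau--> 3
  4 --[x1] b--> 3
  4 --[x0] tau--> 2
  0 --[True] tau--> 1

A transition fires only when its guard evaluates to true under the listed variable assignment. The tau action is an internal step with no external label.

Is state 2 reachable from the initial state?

Answer: REACHABLE

Working:
After dropping false guards: 6 live edges.
Layer 0: {0}
Layer 1: {1,2}  cumulative {0,1,2}
Layer 2: {3}  cumulative {0,1,2,3}
R = {0,1,2,3}
witness 2: tau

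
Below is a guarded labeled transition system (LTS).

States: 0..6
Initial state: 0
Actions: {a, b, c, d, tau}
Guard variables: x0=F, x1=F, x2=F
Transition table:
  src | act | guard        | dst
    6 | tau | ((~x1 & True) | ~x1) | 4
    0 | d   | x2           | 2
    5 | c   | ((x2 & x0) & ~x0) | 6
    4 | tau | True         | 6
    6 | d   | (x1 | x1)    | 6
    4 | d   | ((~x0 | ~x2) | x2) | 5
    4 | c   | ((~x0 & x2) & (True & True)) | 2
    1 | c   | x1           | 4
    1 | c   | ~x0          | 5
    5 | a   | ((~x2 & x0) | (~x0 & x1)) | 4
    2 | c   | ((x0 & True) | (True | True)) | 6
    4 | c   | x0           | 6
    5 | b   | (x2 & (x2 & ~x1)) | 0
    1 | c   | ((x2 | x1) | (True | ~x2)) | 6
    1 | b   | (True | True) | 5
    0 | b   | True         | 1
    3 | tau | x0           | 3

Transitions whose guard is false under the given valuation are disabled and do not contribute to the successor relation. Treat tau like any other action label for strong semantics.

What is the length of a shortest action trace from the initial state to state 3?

Answer: UNREACHABLE

Working:
BFS to 3:
  L0 = {0}
  L1 = {1}
  L2 = {5,6}
  L3 = {4}
3 never appears.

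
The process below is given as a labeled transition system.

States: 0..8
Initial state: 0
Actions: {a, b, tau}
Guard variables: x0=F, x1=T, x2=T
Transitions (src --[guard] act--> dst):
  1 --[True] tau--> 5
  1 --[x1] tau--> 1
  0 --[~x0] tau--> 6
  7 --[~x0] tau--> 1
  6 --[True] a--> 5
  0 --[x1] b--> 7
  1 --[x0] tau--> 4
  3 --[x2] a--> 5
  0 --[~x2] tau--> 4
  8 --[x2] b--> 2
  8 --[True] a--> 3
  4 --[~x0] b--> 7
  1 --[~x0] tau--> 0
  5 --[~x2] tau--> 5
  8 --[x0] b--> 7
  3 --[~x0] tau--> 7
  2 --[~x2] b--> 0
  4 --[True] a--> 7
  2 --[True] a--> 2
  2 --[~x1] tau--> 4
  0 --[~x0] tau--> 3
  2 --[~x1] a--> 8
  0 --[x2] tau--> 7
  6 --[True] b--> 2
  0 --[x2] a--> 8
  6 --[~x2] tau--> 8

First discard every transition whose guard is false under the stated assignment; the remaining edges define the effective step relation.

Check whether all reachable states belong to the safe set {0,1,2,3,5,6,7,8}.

Answer: INVARIANT HOLDS

Working:
Safe = {0,1,2,3,5,6,7,8}
Reach set: {0,1,2,3,5,6,7,8}
  0: ✓
  1: ✓
  2: ✓
  3: ✓
  5: ✓
  6: ✓
  7: ✓
  8: ✓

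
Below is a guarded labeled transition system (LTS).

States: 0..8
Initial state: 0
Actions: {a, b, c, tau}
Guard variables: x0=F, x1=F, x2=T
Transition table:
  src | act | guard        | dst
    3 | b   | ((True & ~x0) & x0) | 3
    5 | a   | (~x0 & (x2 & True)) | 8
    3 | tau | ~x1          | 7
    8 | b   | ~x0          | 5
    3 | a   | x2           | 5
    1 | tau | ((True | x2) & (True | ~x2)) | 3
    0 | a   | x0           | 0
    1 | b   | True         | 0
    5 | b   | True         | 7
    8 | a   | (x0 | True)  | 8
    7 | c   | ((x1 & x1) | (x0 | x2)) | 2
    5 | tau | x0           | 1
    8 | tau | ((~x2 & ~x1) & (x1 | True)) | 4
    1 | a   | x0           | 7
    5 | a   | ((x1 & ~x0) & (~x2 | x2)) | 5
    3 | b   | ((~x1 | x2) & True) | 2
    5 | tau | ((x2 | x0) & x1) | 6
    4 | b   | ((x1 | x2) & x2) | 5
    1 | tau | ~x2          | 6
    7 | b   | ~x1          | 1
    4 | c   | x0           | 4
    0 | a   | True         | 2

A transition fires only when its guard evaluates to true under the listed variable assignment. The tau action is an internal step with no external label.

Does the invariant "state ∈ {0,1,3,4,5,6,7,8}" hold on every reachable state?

Allowed set {0,1,3,4,5,6,7,8}
Reachable = {0,2}
  0: safe
  2: ✗ unsafe
counterexample path to 2: a

Answer: INVARIANT VIOLATED at state 2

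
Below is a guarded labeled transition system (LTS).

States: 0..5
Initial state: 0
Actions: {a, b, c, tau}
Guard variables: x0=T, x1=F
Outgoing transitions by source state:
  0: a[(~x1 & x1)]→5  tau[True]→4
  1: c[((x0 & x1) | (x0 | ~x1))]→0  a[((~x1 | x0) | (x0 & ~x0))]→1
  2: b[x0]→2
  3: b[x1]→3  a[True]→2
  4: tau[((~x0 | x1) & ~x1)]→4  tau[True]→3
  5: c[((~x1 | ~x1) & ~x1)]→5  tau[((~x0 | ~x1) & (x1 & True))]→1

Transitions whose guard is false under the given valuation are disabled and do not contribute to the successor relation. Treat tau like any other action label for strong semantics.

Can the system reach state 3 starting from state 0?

Answer: REACHABLE

Trace:
7 transition(s) survive guard evaluation.
depth 0: {0}
depth 1: {4}  total {0,4}
depth 2: {3}  total {0,3,4}
depth 3: {2}  total {0,2,3,4}
Reach set: {0,2,3,4}
Path to 3: tau·tau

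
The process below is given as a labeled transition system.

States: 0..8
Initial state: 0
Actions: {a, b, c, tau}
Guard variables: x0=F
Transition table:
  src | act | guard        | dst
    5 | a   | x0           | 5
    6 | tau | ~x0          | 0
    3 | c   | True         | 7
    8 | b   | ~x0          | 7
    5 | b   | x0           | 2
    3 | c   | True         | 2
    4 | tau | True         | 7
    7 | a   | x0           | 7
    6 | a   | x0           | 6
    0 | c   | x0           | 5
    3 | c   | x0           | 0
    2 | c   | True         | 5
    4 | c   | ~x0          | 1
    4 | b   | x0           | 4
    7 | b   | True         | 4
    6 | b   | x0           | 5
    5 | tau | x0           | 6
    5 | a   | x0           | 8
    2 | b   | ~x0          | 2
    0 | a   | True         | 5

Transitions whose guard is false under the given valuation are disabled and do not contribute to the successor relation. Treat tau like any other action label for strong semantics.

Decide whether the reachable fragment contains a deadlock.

R = {0,5}
  0: a→5  [1 out]
  5: ∅  [deadlock]
trace reaching 5: a

Answer: DEADLOCK at state 5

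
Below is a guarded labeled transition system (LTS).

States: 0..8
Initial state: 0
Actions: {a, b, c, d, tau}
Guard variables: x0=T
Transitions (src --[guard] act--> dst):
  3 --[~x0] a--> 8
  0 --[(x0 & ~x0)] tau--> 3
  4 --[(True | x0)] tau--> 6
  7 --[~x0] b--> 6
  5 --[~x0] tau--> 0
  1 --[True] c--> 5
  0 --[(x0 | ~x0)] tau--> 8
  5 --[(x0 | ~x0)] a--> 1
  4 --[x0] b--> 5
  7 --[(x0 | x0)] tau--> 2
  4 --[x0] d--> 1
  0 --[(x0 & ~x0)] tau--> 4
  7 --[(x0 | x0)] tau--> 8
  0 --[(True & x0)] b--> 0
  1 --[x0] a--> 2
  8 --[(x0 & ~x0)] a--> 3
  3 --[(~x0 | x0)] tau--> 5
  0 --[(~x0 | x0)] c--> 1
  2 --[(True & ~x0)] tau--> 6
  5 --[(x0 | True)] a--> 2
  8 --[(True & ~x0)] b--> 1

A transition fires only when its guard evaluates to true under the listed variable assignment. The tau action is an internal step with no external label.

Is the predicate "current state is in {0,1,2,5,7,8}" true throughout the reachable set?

Answer: INVARIANT HOLDS

Working:
Inv-set: {0,1,2,5,7,8}
Reach set: {0,1,2,5,8}
  0: safe
  1: safe
  2: safe
  5: safe
  8: safe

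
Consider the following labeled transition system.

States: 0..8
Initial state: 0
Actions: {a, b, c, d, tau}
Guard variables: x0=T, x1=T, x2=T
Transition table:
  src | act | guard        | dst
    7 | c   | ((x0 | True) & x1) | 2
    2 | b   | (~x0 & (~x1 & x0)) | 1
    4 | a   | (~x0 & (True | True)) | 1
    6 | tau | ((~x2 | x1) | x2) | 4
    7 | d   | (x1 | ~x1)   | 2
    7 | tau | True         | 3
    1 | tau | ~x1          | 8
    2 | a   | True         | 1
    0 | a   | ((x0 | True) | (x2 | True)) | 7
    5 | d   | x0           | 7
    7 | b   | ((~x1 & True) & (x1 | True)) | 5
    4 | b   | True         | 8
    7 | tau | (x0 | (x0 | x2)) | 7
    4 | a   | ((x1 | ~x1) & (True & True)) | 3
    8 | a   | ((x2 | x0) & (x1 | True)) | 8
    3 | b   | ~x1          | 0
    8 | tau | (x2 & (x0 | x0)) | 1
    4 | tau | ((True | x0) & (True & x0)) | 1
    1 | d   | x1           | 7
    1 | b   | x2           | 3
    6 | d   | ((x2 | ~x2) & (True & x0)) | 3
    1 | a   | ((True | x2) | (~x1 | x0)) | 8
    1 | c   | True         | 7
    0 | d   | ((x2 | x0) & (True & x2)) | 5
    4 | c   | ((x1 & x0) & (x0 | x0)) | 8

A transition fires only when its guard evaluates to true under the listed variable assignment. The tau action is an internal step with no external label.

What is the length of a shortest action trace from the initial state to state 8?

Answer: 4

Analysis:
BFS to 8:
  L0 = {0}
  L1 = {5,7}
  L2 = {2,3}
  L3 = {1}
  L4 = {8}
8 enters at depth 4; path a·c·a·a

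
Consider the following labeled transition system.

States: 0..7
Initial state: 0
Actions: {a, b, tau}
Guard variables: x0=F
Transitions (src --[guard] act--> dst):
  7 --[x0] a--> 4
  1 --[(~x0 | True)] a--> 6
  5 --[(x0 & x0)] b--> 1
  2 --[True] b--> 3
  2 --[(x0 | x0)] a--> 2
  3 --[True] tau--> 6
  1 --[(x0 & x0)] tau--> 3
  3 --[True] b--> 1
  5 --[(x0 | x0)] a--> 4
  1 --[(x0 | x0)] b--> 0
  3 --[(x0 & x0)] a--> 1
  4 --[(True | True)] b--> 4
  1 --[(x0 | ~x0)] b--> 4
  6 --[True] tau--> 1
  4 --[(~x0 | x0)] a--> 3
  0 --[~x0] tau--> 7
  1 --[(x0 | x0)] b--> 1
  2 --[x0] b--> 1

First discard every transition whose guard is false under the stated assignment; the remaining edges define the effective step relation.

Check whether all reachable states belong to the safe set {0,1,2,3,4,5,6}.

Inv-set: {0,1,2,3,4,5,6}
R = {0,7}
  0: safe
  7: outside
reach 7 via tau — violates

Answer: INVARIANT VIOLATED at state 7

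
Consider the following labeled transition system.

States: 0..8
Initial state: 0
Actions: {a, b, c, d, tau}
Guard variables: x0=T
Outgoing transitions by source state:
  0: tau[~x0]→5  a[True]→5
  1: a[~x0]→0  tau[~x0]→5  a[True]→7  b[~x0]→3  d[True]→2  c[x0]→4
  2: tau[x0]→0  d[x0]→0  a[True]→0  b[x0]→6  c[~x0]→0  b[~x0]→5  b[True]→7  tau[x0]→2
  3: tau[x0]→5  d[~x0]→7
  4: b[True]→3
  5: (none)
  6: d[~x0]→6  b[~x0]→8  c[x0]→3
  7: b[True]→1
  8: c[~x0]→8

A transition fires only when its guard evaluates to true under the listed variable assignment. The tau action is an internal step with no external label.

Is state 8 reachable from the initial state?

Answer: UNREACHABLE

Analysis:
Guard filter leaves 14 enabled edge(s).
L0 = {0}
L1 = {5}  now seen {0,5}
Reach set: {0,5}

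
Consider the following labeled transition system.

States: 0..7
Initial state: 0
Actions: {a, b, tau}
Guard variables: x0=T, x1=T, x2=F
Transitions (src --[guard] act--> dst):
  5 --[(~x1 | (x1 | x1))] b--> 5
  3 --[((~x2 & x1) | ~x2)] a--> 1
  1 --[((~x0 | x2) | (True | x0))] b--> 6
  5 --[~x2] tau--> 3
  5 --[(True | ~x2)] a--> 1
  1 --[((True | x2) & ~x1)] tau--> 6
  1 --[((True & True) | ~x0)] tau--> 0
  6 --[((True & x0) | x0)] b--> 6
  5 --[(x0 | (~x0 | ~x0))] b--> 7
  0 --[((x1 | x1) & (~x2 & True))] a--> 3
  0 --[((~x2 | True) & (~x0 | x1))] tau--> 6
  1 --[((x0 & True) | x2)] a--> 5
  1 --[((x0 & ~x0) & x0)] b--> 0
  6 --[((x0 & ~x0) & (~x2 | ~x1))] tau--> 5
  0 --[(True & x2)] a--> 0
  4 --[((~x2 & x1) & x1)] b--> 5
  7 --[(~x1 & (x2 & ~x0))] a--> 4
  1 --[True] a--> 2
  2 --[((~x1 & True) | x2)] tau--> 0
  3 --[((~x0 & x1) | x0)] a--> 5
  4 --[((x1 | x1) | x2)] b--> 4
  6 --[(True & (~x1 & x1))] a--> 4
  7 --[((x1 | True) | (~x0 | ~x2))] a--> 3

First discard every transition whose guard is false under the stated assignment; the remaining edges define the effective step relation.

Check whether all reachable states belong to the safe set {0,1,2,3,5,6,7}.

Answer: INVARIANT HOLDS

Trace:
Allowed set {0,1,2,3,5,6,7}
Reachable = {0,1,2,3,5,6,7}
  0: ok
  1: ok
  2: ok
  3: ok
  5: ok
  6: ok
  7: ok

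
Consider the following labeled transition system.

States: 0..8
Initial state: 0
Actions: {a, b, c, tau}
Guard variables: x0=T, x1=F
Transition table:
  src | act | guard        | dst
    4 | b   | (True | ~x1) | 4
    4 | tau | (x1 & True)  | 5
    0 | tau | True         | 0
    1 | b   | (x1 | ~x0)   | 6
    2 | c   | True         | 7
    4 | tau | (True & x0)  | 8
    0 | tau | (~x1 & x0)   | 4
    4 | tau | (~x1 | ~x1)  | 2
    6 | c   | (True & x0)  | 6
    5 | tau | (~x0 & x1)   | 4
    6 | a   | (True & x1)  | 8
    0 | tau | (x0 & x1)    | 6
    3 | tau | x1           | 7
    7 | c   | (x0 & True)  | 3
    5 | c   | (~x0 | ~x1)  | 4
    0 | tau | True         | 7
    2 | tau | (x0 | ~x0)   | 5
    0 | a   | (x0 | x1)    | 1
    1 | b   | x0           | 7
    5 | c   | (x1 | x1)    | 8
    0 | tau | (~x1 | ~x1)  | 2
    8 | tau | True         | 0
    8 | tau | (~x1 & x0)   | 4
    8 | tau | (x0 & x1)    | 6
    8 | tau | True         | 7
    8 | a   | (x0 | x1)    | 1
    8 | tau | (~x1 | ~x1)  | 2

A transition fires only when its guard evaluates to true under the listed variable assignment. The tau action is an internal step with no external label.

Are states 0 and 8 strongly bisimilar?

Bisimulation quotient by refinement:
  round 0: {{0,1,2,3,4,5,6,7,8}}
  round 1: {{0,8},{1},{2},{3},{4},{5,6,7}}
  round 2: {{0,8},{1},{2},{3},{4},{5},{6},{7}}
Fixed point at round 3; 8 class(es).
0∈{0,8}, 8∈{0,8}

Answer: BISIMILAR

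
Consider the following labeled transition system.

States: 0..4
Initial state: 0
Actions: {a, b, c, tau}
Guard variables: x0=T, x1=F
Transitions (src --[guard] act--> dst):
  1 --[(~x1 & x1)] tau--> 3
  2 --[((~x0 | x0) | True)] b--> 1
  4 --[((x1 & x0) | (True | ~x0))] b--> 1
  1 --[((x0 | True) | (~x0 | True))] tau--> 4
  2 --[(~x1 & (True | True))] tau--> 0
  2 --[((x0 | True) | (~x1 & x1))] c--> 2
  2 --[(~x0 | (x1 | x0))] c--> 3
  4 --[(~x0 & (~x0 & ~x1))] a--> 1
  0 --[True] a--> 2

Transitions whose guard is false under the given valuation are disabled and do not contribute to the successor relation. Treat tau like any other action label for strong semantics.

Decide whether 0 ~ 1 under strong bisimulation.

Answer: NOT BISIMILAR

Trace:
Compute ~ classes (split until stable):
  P[0] = {{0,1,2,3,4}}
  P[1] = {{0},{1},{2},{3},{4}}
stable after 2 split(s): 5 block(s)
[0]={0}  [1]={1}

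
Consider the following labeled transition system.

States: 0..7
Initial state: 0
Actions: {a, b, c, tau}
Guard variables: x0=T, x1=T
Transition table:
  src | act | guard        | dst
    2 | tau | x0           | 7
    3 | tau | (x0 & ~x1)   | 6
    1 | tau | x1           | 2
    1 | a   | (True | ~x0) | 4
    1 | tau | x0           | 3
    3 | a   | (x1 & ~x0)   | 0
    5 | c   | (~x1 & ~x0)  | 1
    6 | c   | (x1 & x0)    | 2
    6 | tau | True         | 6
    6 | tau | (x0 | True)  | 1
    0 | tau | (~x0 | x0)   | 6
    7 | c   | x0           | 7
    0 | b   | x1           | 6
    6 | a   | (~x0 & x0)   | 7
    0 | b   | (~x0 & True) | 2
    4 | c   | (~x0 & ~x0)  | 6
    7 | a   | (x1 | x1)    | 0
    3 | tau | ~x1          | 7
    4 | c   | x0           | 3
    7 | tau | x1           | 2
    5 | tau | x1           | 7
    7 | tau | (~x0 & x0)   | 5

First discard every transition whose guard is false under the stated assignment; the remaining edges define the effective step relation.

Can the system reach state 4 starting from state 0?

Answer: REACHABLE

Trace:
After dropping false guards: 14 live edges.
L0 = {0}
L1 = {6}  now seen {0,6}
L2 = {1,2}  now seen {0,1,2,6}
L3 = {3,4,7}  now seen {0,1,2,3,4,6,7}
Reachable = {0,1,2,3,4,6,7}
trace reaching 4: tau·tau·a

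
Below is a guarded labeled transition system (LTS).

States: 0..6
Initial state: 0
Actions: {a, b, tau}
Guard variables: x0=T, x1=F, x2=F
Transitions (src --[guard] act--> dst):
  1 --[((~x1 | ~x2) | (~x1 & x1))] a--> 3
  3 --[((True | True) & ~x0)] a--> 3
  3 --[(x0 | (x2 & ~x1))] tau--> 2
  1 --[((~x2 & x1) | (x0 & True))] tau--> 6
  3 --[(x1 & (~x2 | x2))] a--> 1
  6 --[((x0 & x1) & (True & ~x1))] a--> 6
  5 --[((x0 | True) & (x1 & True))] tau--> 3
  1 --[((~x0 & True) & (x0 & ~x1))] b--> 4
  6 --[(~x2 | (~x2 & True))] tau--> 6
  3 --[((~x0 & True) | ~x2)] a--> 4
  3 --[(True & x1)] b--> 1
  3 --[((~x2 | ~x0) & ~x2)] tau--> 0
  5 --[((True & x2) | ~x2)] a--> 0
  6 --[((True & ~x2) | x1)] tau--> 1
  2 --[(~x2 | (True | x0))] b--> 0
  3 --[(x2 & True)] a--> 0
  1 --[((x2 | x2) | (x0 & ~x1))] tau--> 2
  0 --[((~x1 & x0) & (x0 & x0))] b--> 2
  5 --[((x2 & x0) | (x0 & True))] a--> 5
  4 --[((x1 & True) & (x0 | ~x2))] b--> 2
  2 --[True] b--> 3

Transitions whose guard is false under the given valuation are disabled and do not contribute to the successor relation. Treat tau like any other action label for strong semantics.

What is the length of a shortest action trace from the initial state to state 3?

BFS to 3:
  L0 = {0}
  L1 = {2}
  L2 = {3}
depth(3)=2, e.g. b·b

Answer: 2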